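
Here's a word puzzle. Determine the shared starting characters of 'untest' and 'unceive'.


Compare from the start: 2 characters match: 'un'. Mismatch at position 3: 't' vs 'c'.

un


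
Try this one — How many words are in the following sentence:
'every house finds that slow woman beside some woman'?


Split into words: every | house | finds | that | slow | woman | beside | some | woman = 9 words.

9


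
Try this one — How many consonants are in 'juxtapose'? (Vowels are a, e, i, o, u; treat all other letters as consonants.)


Consonants in 'juxtapose': j, x, t, p, s = 5 consonants.

5


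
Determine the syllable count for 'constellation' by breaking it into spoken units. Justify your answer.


Break 'constellation' into syllables: con-stel-la-tion -> con | stel | la | tion = 4 syllables

4 syllables


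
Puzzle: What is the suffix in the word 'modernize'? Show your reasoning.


The word 'modernize' = 'modern' (root) + '-ize' (suffix). The suffix is '-ize'.

ize


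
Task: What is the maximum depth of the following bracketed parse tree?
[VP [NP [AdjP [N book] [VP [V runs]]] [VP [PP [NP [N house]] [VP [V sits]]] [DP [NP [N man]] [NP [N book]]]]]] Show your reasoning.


Count bracket nesting levels:
'[' at pos 0: depth = 1
'[' at pos 4: depth = 2
'[' at pos 8: depth = 3
'[' at pos 14: depth = 4
'[' at pos 23: depth = 4
'[' at pos 27: depth = 5
'[' at pos 38: depth = 3
'[' at pos 42: depth = 4
'[' at pos 46: depth = 5
'[' at pos 50: depth = 6
'[' at pos 61: depth = 5
'[' at pos 65: depth = 6
'[' at pos 76: depth = 4
'[' at pos 80: depth = 5
'[' at pos 84: depth = 6
'[' at pos 93: depth = 5
'[' at pos 97: depth = 6
Maximum depth reached: 6

6


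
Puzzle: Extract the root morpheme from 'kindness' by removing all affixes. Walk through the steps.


Remove suffix '-ness' from 'kindness' to get root 'kind'.

kind


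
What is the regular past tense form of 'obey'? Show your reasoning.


Apply rule: Add -ed. 'obey' becomes 'obeyed'.

obeyed


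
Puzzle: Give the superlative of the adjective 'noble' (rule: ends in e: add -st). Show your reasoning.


Apply superlative formation (ends in e: add -st): 'noble' -> 'noblest'.

noblest


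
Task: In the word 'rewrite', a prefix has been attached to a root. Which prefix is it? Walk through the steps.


The word 'rewrite' = 're' (prefix) + 'write' (root). The prefix is 're'.

re


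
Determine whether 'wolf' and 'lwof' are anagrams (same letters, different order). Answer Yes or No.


Sorted letters of 'wolf': 'flow'
Sorted letters of 'lwof': 'flow'
They match.

Yes


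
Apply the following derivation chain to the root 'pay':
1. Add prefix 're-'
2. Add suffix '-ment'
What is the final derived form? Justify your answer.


Step 1: Add prefix 're-' to 'pay' = 'repay'
Step 2: Add suffix '-ment' to 'repay' = 'repayment'

repayment


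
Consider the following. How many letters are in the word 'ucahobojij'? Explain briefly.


Spell out 'ucahobojij' and number each letter: u(1), c(2), a(3), h(4), o(5), b(6), o(7), j(8), i(9), j(10). Total: 10 letters.

10


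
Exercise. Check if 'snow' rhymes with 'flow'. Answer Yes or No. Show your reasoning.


Rime (stressed vowel + following sounds) of 'snow': -ow = /oʊ/
Rime of 'flow': -ow = /oʊ/
/oʊ/ and /oʊ/ are the same ending sound, so the words rhyme.

Yes


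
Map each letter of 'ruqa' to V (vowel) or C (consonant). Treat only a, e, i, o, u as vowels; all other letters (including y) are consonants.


Letter mapping: r = C, u = V, q = C, a = V.

CVCV


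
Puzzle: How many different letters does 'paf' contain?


Unique letters in 'paf': {a, f, p} = 3 distinct letters.

3


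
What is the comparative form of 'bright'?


Apply comparative formation (add -er): 'bright' -> 'brighter'.

brighter


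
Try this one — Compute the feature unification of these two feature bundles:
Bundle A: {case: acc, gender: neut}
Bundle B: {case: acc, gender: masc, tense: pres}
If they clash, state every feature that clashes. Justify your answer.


Compare features:
case: A=acc vs B=acc -> unified: acc
gender: A=neut vs B=masc -> CLASH
tense: A=_ vs B=pres -> unified: pres
Clash detected on feature 'gender' (neut vs masc); unification fails.

CLASH on 'gender' (neut vs masc)


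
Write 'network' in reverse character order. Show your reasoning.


Reverse 'network' character by character: 'krowten'.

krowten


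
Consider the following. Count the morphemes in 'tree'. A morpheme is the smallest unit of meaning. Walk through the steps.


Decomposition: tree (free morpheme) = 1 morpheme(s)

1 morphemes


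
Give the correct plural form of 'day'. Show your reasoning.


Apply rule: Add -s. 'day' becomes 'days'.

days


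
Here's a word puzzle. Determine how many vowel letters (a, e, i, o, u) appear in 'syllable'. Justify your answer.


Vowels in 'syllable': a, e = 2 vowels.

2


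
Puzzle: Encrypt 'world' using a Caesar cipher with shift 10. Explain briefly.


Shift each letter by 10: w -> g, o -> y, r -> b, l -> v, d -> n. Result: 'gybvn'.

gybvn


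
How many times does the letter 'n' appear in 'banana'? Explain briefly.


Letter 'n' in 'banana': found at position(s) 3, 5 = 2 occurrence(s).

2


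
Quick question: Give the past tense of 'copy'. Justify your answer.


Apply rule: Change -y to -ied. 'copy' becomes 'copied'.

copied


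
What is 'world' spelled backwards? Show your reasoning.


Reverse 'world' character by character: 'dlrow'.

dlrow


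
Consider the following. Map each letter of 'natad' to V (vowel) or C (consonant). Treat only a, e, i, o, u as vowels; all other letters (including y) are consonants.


Letter mapping: n = C, a = V, t = C, a = V, d = C.

CVCVC


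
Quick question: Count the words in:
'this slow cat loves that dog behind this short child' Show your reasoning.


Split into words: this | slow | cat | loves | that | dog | behind | this | short | child = 10 words.

10


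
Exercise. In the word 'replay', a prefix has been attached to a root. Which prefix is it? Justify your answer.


The word 'replay' = 're' (prefix) + 'play' (root). The prefix is 're'.

re


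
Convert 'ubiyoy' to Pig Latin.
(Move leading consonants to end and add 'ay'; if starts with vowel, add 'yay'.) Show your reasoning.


'ubiyoy' starts with a vowel, so add 'yay': 'ubiyoyyay'.

ubiyoyyay


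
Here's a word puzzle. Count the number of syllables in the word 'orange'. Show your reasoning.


Break 'orange' into syllables: or-ange -> or | ange = 2 syllables

2 syllables


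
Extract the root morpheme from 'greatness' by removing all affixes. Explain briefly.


Remove suffix '-ness' from 'greatness' to get root 'great'.

great


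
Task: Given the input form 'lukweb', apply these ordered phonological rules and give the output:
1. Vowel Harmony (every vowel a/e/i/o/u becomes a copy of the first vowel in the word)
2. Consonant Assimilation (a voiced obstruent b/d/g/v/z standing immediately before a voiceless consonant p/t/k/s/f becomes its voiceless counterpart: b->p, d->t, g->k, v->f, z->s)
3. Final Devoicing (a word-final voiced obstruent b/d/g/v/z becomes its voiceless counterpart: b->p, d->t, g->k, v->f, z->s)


Starting form: 'lukweb'
Rule 1: Vowel Harmony: all vowels become 'u' (matching first vowel). 'lukweb' -> 'lukwub'
Rule 2: Consonant Assimilation: no voiced obstruent (b/d/g/v/z) stands immediately before a voiceless consonant (p/t/k/s/f). No change.
Rule 3: Final Devoicing: word-final voiced obstruent 'b' becomes voiceless 'p'. 'lukwub' -> 'lukwup'
Final form: 'lukwup'

lukwup


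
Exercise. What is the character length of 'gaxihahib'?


Spell out 'gaxihahib' and number each letter: g(1), a(2), x(3), i(4), h(5), a(6), h(7), i(8), b(9). Total: 9 letters.

9


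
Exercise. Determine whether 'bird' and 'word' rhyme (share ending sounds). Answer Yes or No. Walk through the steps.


Rime (stressed vowel + following sounds) of 'bird': -ird = /ɜːrd/
Rime of 'word': -ord = /ɜːrd/
/ɜːrd/ and /ɜːrd/ are the same ending sound, so the words rhyme.

Yes


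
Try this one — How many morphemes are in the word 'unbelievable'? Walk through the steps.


Decomposition: un- (prefix) + believe (root) + -able (suffix) = 3 morpheme(s)

3 morphemes


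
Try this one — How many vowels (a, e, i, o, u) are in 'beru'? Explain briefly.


Vowels in 'beru': e, u = 2 vowels.

2


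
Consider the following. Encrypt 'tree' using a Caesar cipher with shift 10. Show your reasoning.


Shift each letter by 10: t -> d, r -> b, e -> o, e -> o. Result: 'dboo'.

dboo


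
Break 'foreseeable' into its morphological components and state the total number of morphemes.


Step 1: Identify prefix: 'fore' (meaning: before/front)
Step 2: Identify root: 'see'
Step 3: Identify suffix(es): 'able'
Decomposition: fore- (prefix: before/front) + see (root) + -able (suffix: capable of)
Total morphemes: 3

3 morphemes (fore- (prefix: before/front) + see (root) + -able (suffix: capable of))


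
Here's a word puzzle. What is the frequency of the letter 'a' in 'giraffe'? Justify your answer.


Letter 'a' in 'giraffe': found at position(s) 4 = 1 occurrence(s).

1


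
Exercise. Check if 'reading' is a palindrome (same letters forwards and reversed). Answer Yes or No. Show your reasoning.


Forward: 'reading'
Reversed: 'gnidaer'
They differ.

No


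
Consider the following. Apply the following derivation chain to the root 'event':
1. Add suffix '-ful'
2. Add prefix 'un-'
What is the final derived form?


Step 1: Add suffix '-ful' to 'event' = 'eventful'
Step 2: Add prefix 'un-' to 'eventful' = 'uneventful'

uneventful


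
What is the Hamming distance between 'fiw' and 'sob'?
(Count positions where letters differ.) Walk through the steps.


Alignment:
Position 1: 'f' vs 's' = DIFFER
Position 2: 'i' vs 'o' = DIFFER
Position 3: 'w' vs 'b' = DIFFER
Total differences: 3

3


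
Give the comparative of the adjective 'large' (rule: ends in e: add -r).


Apply comparative formation (ends in e: add -r): 'large' -> 'larger'.

larger


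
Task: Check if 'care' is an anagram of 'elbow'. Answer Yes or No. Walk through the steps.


Sorted letters of 'care': 'acer'
Sorted letters of 'elbow': 'below'
They do not match.

No


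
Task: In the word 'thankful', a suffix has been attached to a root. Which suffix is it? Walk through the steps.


The word 'thankful' = 'thank' (root) + '-ful' (suffix). The suffix is '-ful'.

ful


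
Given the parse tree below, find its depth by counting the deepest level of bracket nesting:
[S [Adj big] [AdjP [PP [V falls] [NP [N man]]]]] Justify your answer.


Count bracket nesting levels:
'[' at pos 0: depth = 1
'[' at pos 3: depth = 2
'[' at pos 13: depth = 2
'[' at pos 19: depth = 3
'[' at pos 23: depth = 4
'[' at pos 33: depth = 4
'[' at pos 37: depth = 5
Maximum depth reached: 5

5


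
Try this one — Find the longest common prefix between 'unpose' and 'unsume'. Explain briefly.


Compare from the start: 2 characters match: 'un'. Mismatch at position 3: 'p' vs 's'.

un


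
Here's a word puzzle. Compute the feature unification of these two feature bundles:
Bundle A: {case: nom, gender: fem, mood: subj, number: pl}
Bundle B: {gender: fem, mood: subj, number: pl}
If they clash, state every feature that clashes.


Compare features:
case: A=nom vs B=_ -> unified: nom
gender: A=fem vs B=fem -> unified: fem
mood: A=subj vs B=subj -> unified: subj
number: A=pl vs B=pl -> unified: pl
No clashes found.

Unified: {case: nom, gender: fem, mood: subj, number: pl}


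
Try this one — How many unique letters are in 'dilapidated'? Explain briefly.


Unique letters in 'dilapidated': {a, d, e, i, l, p, t} = 7 distinct letters.

7


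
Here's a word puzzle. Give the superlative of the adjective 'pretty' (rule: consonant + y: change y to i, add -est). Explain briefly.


Apply superlative formation (consonant + y: change y to i, add -est): 'pretty' -> 'prettiest'.

prettiest


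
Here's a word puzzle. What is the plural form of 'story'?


Apply rule: Change -y to -ies (consonant + y). 'story' becomes 'stories'.

stories


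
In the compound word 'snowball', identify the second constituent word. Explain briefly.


Split 'snowball' into 'snow' + 'ball'. The second part is 'ball'.

ball


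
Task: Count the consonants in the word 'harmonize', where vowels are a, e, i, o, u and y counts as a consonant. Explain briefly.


Consonants in 'harmonize': h, r, m, n, z = 5 consonants.

5


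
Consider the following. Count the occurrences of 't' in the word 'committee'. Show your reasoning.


Letter 't' in 'committee': found at position(s) 6, 7 = 2 occurrence(s).

2


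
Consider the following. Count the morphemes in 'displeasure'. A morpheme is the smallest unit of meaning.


Decomposition: dis- (prefix) + please (root) + -ure (suffix) = 3 morpheme(s)

3 morphemes


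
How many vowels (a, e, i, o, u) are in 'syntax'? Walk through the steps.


Vowels in 'syntax': a = 1 vowels.

1


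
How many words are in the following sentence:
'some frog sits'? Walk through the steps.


Split into words: some | frog | sits = 3 words.

3


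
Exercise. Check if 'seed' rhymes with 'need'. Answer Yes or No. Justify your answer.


Rime (stressed vowel + following sounds) of 'seed': -eed = /iːd/
Rime of 'need': -eed = /iːd/
/iːd/ and /iːd/ are the same ending sound, so the words rhyme.

Yes


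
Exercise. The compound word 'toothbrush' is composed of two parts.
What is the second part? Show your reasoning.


Split 'toothbrush' into 'tooth' + 'brush'. The second part is 'brush'.

brush


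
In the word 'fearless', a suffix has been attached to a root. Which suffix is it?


The word 'fearless' = 'fear' (root) + '-less' (suffix). The suffix is '-less'.

less


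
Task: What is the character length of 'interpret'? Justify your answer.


Spell out 'interpret' and number each letter: i(1), n(2), t(3), e(4), r(5), p(6), r(7), e(8), t(9). Total: 9 letters.

9


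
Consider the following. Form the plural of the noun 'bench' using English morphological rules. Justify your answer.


Apply rule: Add -es (sibilant/fricative ending). 'bench' becomes 'benches'.

benches


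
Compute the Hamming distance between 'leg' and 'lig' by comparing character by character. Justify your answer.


Alignment:
Position 1: 'l' vs 'l' = match
Position 2: 'e' vs 'i' = DIFFER
Position 3: 'g' vs 'g' = match
Total differences: 1

1


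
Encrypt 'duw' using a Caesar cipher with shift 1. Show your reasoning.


Shift each letter by 1: d -> e, u -> v, w -> x. Result: 'evx'.

evx


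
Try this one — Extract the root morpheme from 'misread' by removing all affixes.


Remove prefix 'mis' from 'misread' to get root 'read'.

read


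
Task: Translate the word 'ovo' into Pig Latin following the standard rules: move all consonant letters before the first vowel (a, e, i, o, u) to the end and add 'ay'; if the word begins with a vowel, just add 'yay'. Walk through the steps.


'ovo' starts with a vowel, so add 'yay': 'ovoyay'.

ovoyay


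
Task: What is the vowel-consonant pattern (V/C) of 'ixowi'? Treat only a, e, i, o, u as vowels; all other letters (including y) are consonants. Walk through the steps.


Letter mapping: i = V, x = C, o = V, w = C, i = V.

VCVCV


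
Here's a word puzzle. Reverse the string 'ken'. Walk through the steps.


Reverse 'ken' character by character: 'nek'.

nek


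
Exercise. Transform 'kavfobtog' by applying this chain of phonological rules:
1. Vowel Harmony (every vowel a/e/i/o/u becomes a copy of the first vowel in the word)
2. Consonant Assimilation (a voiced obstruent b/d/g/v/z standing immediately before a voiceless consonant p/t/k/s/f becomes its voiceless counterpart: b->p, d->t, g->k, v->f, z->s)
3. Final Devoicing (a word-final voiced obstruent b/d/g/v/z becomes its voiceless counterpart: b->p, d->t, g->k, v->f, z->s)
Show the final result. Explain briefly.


Starting form: 'kavfobtog'
Rule 1: Vowel Harmony: all vowels become 'a' (matching first vowel). 'kavfobtog' -> 'kavfabtag'
Rule 2: Consonant Assimilation: voiced obstruent before voiceless consonant becomes voiceless ('vf' -> 'ff', 'bt' -> 'pt'). 'kavfabtag' -> 'kaffaptag'
Rule 3: Final Devoicing: word-final voiced obstruent 'g' becomes voiceless 'k'. 'kaffaptag' -> 'kaffaptak'
Final form: 'kaffaptak'

kaffaptak


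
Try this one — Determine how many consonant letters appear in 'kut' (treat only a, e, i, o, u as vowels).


Consonants in 'kut': k, t = 2 consonants.

2


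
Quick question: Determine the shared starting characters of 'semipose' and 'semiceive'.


Compare from the start: 4 characters match: 'semi'. Mismatch at position 5: 'p' vs 'c'.

semi


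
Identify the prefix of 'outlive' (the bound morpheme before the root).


The word 'outlive' = 'out' (prefix) + 'live' (root). The prefix is 'out'.

out


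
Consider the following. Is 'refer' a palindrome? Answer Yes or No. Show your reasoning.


Forward: 'refer'
Reversed: 'refer'
They are identical.

Yes


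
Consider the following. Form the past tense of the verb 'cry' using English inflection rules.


Apply rule: Change -y to -ied. 'cry' becomes 'cried'.

cried


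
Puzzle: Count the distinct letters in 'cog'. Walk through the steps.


Unique letters in 'cog': {c, g, o} = 3 distinct letters.

3


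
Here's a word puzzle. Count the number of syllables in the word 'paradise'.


Break 'paradise' into syllables: par-a-dise -> par | a | dise = 3 syllables

3 syllables


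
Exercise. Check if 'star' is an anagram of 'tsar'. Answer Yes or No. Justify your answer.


Sorted letters of 'star': 'arst'
Sorted letters of 'tsar': 'arst'
They match.

Yes


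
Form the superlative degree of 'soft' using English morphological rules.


Apply superlative formation (add -est): 'soft' -> 'softest'.

softest


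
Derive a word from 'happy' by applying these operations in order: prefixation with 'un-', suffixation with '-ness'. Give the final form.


Step 1: Add prefix 'un-' to 'happy' = 'unhappy'
Step 2: Add suffix '-ness' to 'unhappy' = 'unhappiness'

unhappiness


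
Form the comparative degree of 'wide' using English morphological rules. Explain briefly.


Apply comparative formation (ends in e: add -r): 'wide' -> 'wider'.

wider


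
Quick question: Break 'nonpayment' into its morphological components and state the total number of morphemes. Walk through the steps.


Step 1: Identify prefix: 'non' (meaning: not)
Step 2: Identify root: 'pay'
Step 3: Identify suffix(es): 'ment'
Decomposition: non- (prefix: not) + pay (root) + -ment (suffix: action/result)
Total morphemes: 3

3 morphemes (non- (prefix: not) + pay (root) + -ment (suffix: action/result))


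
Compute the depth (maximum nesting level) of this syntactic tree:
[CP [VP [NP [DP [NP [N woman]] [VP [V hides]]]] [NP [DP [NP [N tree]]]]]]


Count bracket nesting levels:
'[' at pos 0: depth = 1
'[' at pos 4: depth = 2
'[' at pos 8: depth = 3
'[' at pos 12: depth = 4
'[' at pos 16: depth = 5
'[' at pos 20: depth = 6
'[' at pos 31: depth = 5
'[' at pos 35: depth = 6
'[' at pos 48: depth = 3
'[' at pos 52: depth = 4
'[' at pos 56: depth = 5
'[' at pos 60: depth = 6
Maximum depth reached: 6

6


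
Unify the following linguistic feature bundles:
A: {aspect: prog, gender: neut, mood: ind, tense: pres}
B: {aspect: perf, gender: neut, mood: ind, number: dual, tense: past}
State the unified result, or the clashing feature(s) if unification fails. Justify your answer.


Compare features:
aspect: A=prog vs B=perf -> CLASH
gender: A=neut vs B=neut -> unified: neut
mood: A=ind vs B=ind -> unified: ind
number: A=_ vs B=dual -> unified: dual
tense: A=pres vs B=past -> CLASH
Clashes detected on features 'aspect' (prog vs perf) and 'tense' (pres vs past); unification fails.

CLASH on 'aspect' (prog vs perf) and 'tense' (pres vs past)


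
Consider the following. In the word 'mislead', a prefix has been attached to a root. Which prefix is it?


The word 'mislead' = 'mis' (prefix) + 'lead' (root). The prefix is 'mis'.

mis


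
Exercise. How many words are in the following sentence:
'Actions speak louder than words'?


Split into words: Actions | speak | louder | than | words = 5 words.

5


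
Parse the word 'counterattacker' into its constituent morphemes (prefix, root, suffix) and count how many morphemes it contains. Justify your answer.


Step 1: Identify prefix: 'counter' (meaning: against)
Step 2: Identify root: 'attack'
Step 3: Identify suffix(es): 'er'
Decomposition: counter- (prefix: against) + attack (root) + -er (suffix: one who)
Total morphemes: 3

3 morphemes (counter- (prefix: against) + attack (root) + -er (suffix: one who))


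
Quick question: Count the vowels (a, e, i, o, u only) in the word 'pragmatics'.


Vowels in 'pragmatics': a, a, i = 3 vowels.

3


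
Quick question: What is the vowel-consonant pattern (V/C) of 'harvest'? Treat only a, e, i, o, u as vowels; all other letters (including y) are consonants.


Letter mapping: h = C, a = V, r = C, v = C, e = V, s = C, t = C.

CVCCVCC


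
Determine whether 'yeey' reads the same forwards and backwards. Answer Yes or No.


Forward: 'yeey'
Reversed: 'yeey'
They are identical.

Yes


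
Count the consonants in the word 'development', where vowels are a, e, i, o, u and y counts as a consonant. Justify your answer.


Consonants in 'development': d, v, l, p, m, n, t = 7 consonants.

7


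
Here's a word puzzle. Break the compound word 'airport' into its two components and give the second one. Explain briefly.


Split 'airport' into 'air' + 'port'. The second part is 'port'.

port


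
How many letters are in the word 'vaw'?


Spell out 'vaw' and number each letter: v(1), a(2), w(3). Total: 3 letters.

3


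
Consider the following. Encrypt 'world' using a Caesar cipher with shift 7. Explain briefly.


Shift each letter by 7: w -> d, o -> v, r -> y, l -> s, d -> k. Result: 'dvysk'.

dvysk


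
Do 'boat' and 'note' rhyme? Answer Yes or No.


Rime (stressed vowel + following sounds) of 'boat': -oat = /oʊt/
Rime of 'note': -ote = /oʊt/
/oʊt/ and /oʊt/ are the same ending sound, so the words rhyme.

Yes


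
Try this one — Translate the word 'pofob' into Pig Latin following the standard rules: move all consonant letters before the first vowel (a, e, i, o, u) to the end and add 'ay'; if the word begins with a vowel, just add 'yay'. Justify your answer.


'pofob': move consonant cluster 'p' to end and add 'ay': 'ofobpay'.

ofobpay


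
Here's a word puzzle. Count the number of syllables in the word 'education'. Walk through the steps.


Break 'education' into syllables: ed-u-ca-tion -> ed | u | ca | tion = 4 syllables

4 syllables


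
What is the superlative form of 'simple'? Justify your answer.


Apply superlative formation (ends in e: add -st): 'simple' -> 'simplest'.

simplest


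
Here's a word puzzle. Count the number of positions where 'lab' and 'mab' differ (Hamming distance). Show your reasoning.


Alignment:
Position 1: 'l' vs 'm' = DIFFER
Position 2: 'a' vs 'a' = match
Position 3: 'b' vs 'b' = match
Total differences: 1

1


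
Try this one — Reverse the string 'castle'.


Reverse 'castle' character by character: 'eltsac'.

eltsac


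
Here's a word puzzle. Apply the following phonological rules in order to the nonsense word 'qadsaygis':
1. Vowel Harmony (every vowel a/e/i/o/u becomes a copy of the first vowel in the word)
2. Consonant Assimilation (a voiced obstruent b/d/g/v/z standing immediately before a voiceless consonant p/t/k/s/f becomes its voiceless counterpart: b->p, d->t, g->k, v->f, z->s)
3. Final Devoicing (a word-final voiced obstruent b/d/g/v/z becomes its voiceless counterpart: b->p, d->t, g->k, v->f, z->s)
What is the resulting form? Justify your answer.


Starting form: 'qadsaygis'
Rule 1: Vowel Harmony: all vowels become 'a' (matching first vowel). 'qadsaygis' -> 'qadsaygas'
Rule 2: Consonant Assimilation: voiced obstruent before voiceless consonant becomes voiceless ('ds' -> 'ts'). 'qadsaygas' -> 'qatsaygas'
Rule 3: Final Devoicing: final consonant 's' is not one of the voiced obstruents b/d/g/v/z. No change.
Final form: 'qatsaygas'

qatsaygas


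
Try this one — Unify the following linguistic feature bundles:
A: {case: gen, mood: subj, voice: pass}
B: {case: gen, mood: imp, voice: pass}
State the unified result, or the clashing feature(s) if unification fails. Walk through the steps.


Compare features:
case: A=gen vs B=gen -> unified: gen
mood: A=subj vs B=imp -> CLASH
voice: A=pass vs B=pass -> unified: pass
Clash detected on feature 'mood' (subj vs imp); unification fails.

CLASH on 'mood' (subj vs imp)


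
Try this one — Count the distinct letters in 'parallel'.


Unique letters in 'parallel': {a, e, l, p, r} = 5 distinct letters.

5


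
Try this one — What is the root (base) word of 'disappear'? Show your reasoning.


Remove prefix 'dis' from 'disappear' to get root 'appear'.

appear


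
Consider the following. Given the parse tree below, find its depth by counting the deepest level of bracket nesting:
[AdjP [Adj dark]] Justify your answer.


Count bracket nesting levels:
'[' at pos 0: depth = 1
'[' at pos 6: depth = 2
Maximum depth reached: 2

2


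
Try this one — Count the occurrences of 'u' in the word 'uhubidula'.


Letter 'u' in 'uhubidula': found at position(s) 1, 3, 7 = 3 occurrence(s).

3


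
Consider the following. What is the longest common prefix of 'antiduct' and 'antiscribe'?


Compare from the start: 4 characters match: 'anti'. Mismatch at position 5: 'd' vs 's'.

anti


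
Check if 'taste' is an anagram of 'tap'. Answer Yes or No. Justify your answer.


Sorted letters of 'taste': 'aestt'
Sorted letters of 'tap': 'apt'
They do not match.

No


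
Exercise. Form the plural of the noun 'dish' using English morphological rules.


Apply rule: Add -es (sibilant/fricative ending). 'dish' becomes 'dishes'.

dishes


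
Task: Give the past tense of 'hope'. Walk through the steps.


Apply rule: Add -d (word ends in -e). 'hope' becomes 'hoped'.

hoped


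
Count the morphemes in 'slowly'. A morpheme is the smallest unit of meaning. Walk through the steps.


Decomposition: slow (root) + -ly (suffix) = 2 morpheme(s)

2 morphemes


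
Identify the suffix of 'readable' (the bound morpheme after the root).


The word 'readable' = 'read' (root) + '-able' (suffix). The suffix is '-able'.

able


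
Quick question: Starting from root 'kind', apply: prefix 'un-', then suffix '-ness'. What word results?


Step 1: Add prefix 'un-' to 'kind' = 'unkind'
Step 2: Add suffix '-ness' to 'unkind' = 'unkindness'

unkindness


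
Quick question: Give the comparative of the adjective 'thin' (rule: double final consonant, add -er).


Apply comparative formation (double final consonant, add -er): 'thin' -> 'thinner'.

thinner


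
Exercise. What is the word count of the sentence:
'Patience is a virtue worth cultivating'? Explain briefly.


Split into words: Patience | is | a | virtue | worth | cultivating = 6 words.

6


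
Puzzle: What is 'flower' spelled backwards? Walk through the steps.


Reverse 'flower' character by character: 'rewolf'.

rewolf


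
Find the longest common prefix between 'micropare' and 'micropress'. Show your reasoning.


Compare from the start: 6 characters match: 'microp'. Mismatch at position 7: 'a' vs 'r'.

microp


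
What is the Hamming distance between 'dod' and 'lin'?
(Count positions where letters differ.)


Alignment:
Position 1: 'd' vs 'l' = DIFFER
Position 2: 'o' vs 'i' = DIFFER
Position 3: 'd' vs 'n' = DIFFER
Total differences: 3

3


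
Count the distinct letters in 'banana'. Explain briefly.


Unique letters in 'banana': {a, b, n} = 3 distinct letters.

3


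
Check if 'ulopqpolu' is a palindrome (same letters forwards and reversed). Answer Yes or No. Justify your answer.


Forward: 'ulopqpolu'
Reversed: 'ulopqpolu'
They are identical.

Yes


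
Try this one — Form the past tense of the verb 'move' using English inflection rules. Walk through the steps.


Apply rule: Add -d (word ends in -e). 'move' becomes 'moved'.

moved


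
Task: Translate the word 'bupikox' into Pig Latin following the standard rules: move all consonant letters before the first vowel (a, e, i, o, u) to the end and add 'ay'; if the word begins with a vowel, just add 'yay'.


'bupikox': move consonant cluster 'b' to end and add 'ay': 'upikoxbay'.

upikoxbay


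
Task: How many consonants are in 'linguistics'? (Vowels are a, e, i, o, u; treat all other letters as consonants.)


Consonants in 'linguistics': l, n, g, s, t, c, s = 7 consonants.

7


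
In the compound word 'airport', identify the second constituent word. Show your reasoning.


Split 'airport' into 'air' + 'port'. The second part is 'port'.

port


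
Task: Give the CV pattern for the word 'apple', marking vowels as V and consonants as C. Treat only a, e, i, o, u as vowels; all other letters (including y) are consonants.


Letter mapping: a = V, p = C, p = C, l = C, e = V.

VCCCV


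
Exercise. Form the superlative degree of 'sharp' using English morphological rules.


Apply superlative formation (add -est): 'sharp' -> 'sharpest'.

sharpest


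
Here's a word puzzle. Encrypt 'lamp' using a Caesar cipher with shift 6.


Shift each letter by 6: l -> r, a -> g, m -> s, p -> v. Result: 'rgsv'.

rgsv


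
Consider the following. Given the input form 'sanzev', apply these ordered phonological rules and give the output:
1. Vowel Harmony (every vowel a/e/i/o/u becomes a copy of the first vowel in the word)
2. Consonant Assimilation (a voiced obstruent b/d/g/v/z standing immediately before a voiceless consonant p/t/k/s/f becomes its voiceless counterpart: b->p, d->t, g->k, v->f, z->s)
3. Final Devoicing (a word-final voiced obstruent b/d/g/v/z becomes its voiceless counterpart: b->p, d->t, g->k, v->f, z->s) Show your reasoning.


Starting form: 'sanzev'
Rule 1: Vowel Harmony: all vowels become 'a' (matching first vowel). 'sanzev' -> 'sanzav'
Rule 2: Consonant Assimilation: no voiced obstruent (b/d/g/v/z) stands immediately before a voiceless consonant (p/t/k/s/f). No change.
Rule 3: Final Devoicing: word-final voiced obstruent 'v' becomes voiceless 'f'. 'sanzav' -> 'sanzaf'
Final form: 'sanzaf'

sanzaf


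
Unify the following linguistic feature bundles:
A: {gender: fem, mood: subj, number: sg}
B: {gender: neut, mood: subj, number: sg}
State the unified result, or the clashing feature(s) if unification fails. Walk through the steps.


Compare features:
gender: A=fem vs B=neut -> CLASH
mood: A=subj vs B=subj -> unified: subj
number: A=sg vs B=sg -> unified: sg
Clash detected on feature 'gender' (fem vs neut); unification fails.

CLASH on 'gender' (fem vs neut)


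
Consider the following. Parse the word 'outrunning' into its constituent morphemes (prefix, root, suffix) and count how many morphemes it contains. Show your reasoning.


Step 1: Identify prefix: 'out' (meaning: surpass)
Step 2: Identify root: 'run'
Step 3: Identify suffix(es): 'ing'
Decomposition: out- (prefix: surpass) + run (root) + -ing (suffix: ongoing action)
Total morphemes: 3

3 morphemes (out- (prefix: surpass) + run (root) + -ing (suffix: ongoing action))


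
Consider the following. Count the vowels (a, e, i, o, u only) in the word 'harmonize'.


Vowels in 'harmonize': a, o, i, e = 4 vowels.

4


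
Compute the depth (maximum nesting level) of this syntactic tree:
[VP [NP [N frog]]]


Count bracket nesting levels:
'[' at pos 0: depth = 1
'[' at pos 4: depth = 2
'[' at pos 8: depth = 3
Maximum depth reached: 3

3


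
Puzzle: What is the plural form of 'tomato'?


Apply rule: Add -es (consonant + o). 'tomato' becomes 'tomatoes'.

tomatoes


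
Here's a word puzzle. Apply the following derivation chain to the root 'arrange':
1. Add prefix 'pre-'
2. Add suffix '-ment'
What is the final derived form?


Step 1: Add prefix 'pre-' to 'arrange' = 'prearrange'
Step 2: Add suffix '-ment' to 'prearrange' = 'prearrangement'

prearrangement


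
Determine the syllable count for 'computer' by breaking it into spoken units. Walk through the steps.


Break 'computer' into syllables: com-pu-ter -> com | pu | ter = 3 syllables

3 syllables


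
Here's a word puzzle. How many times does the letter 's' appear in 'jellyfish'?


Letter 's' in 'jellyfish': found at position(s) 8 = 1 occurrence(s).

1


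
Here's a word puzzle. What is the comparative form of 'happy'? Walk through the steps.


Apply comparative formation (consonant + y: change y to i, add -er): 'happy' -> 'happier'.

happier


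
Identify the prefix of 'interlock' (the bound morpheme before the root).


The word 'interlock' = 'inter' (prefix) + 'lock' (root). The prefix is 'inter'.

inter


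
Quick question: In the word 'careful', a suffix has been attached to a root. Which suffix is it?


The word 'careful' = 'care' (root) + '-ful' (suffix). The suffix is '-ful'.

ful


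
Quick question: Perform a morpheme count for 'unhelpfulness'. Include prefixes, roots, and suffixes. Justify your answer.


Decomposition: un- (prefix) + help (root) + -ful (suffix) + -ness (suffix) = 4 morpheme(s)

4 morphemes


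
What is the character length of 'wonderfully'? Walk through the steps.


Spell out 'wonderfully' and number each letter: w(1), o(2), n(3), d(4), e(5), r(6), f(7), u(8), l(9), l(10), y(11). Total: 11 letters.

11


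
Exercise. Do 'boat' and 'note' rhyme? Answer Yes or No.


Rime (stressed vowel + following sounds) of 'boat': -oat = /oʊt/
Rime of 'note': -ote = /oʊt/
/oʊt/ and /oʊt/ are the same ending sound, so the words rhyme.

Yes


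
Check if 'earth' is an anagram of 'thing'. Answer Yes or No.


Sorted letters of 'earth': 'aehrt'
Sorted letters of 'thing': 'ghint'
They do not match.

No


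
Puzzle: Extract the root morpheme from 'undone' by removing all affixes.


Remove prefix 'un' from 'undone' to get root 'done'.

done


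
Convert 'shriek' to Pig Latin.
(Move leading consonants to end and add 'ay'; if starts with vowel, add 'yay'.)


'shriek': move consonant cluster 'shr' to end and add 'ay': 'iekshray'.

iekshray


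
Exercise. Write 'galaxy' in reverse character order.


Reverse 'galaxy' character by character: 'yxalag'.

yxalag


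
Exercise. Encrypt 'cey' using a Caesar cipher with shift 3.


Shift each letter by 3: c -> f, e -> h, y -> b. Result: 'fhb'.

fhb


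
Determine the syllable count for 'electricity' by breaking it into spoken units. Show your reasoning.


Break 'electricity' into syllables: e-lec-tric-i-ty -> e | lec | tric | i | ty = 5 syllables

5 syllables


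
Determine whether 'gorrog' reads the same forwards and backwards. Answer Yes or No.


Forward: 'gorrog'
Reversed: 'gorrog'
They are identical.

Yes


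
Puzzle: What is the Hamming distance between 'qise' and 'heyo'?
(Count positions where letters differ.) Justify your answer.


Alignment:
Position 1: 'q' vs 'h' = DIFFER
Position 2: 'i' vs 'e' = DIFFER
Position 3: 's' vs 'y' = DIFFER
Position 4: 'e' vs 'o' = DIFFER
Total differences: 4

4


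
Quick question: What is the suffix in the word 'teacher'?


The word 'teacher' = 'teach' (root) + '-er' (suffix). The suffix is '-er'.

er


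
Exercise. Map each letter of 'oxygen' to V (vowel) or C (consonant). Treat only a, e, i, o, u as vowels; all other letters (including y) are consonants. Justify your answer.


Letter mapping: o = V, x = C, y = C, g = C, e = V, n = C.

VCCCVC


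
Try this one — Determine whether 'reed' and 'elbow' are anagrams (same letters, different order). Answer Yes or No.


Sorted letters of 'reed': 'deer'
Sorted letters of 'elbow': 'below'
They do not match.

No


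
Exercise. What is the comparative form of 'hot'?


Apply comparative formation (double final consonant, add -er): 'hot' -> 'hotter'.

hotter


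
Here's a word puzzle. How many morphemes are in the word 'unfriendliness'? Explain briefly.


Decomposition: un- (prefix) + friend (root) + -ly (suffix) + -ness (suffix) = 4 morpheme(s)

4 morphemes


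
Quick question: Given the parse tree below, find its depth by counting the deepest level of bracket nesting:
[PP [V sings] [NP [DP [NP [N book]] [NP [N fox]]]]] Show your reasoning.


Count bracket nesting levels:
'[' at pos 0: depth = 1
'[' at pos 4: depth = 2
'[' at pos 14: depth = 2
'[' at pos 18: depth = 3
'[' at pos 22: depth = 4
'[' at pos 26: depth = 5
'[' at pos 36: depth = 4
'[' at pos 40: depth = 5
Maximum depth reached: 5

5


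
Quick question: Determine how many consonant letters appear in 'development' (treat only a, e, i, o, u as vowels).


Consonants in 'development': d, v, l, p, m, n, t = 7 consonants.

7


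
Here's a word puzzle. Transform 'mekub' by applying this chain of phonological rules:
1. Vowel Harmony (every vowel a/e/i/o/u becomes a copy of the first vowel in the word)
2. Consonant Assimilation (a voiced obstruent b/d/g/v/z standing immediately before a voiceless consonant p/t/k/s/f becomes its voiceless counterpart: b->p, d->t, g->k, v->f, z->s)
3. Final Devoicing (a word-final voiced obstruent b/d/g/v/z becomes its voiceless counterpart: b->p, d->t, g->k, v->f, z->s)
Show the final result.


Starting form: 'mekub'
Rule 1: Vowel Harmony: all vowels become 'e' (matching first vowel). 'mekub' -> 'mekeb'
Rule 2: Consonant Assimilation: no voiced obstruent (b/d/g/v/z) stands immediately before a voiceless consonant (p/t/k/s/f). No change.
Rule 3: Final Devoicing: word-final voiced obstruent 'b' becomes voiceless 'p'. 'mekeb' -> 'mekep'
Final form: 'mekep'

mekep


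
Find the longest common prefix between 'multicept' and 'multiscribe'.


Compare from the start: 5 characters match: 'multi'. Mismatch at position 6: 'c' vs 's'.

multi


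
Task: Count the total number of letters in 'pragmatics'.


Spell out 'pragmatics' and number each letter: p(1), r(2), a(3), g(4), m(5), a(6), t(7), i(8), c(9), s(10). Total: 10 letters.

10


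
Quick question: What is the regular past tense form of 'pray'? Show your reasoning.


Apply rule: Add -ed. 'pray' becomes 'prayed'.

prayed


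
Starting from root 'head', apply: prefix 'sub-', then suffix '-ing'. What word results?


Step 1: Add prefix 'sub-' to 'head' = 'subhead'
Step 2: Add suffix '-ing' to 'subhead' = 'subheading'

subheading


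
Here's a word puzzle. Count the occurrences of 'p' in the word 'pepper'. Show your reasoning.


Letter 'p' in 'pepper': found at position(s) 1, 3, 4 = 3 occurrence(s).

3


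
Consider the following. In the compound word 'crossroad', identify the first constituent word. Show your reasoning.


Split 'crossroad' into 'cross' + 'road'. The first part is 'cross'.

cross


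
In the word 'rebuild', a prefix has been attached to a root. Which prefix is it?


The word 'rebuild' = 're' (prefix) + 'build' (root). The prefix is 're'.

re


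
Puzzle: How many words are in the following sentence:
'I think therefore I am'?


Split into words: I | think | therefore | I | am = 5 words.

5


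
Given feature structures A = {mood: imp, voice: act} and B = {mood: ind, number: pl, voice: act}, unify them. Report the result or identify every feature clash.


Compare features:
mood: A=imp vs B=ind -> CLASH
number: A=_ vs B=pl -> unified: pl
voice: A=act vs B=act -> unified: act
Clash detected on feature 'mood' (imp vs ind); unification fails.

CLASH on 'mood' (imp vs ind)
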